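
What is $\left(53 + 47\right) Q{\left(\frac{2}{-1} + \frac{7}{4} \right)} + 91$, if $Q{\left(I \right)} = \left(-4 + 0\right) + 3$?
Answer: $-9$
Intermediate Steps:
$Q{\left(I \right)} = -1$ ($Q{\left(I \right)} = -4 + 3 = -1$)
$\left(53 + 47\right) Q{\left(\frac{2}{-1} + \frac{7}{4} \right)} + 91 = \left(53 + 47\right) \left(-1\right) + 91 = 100 \left(-1\right) + 91 = -100 + 91 = -9$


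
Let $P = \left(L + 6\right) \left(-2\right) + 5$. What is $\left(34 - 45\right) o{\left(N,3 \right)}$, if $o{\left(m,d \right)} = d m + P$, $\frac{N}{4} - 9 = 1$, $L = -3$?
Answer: $-1309$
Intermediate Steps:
$N = 40$ ($N = 36 + 4 \cdot 1 = 36 + 4 = 40$)
$P = -1$ ($P = \left(-3 + 6\right) \left(-2\right) + 5 = 3 \left(-2\right) + 5 = -6 + 5 = -1$)
$o{\left(m,d \right)} = -1 + d m$ ($o{\left(m,d \right)} = d m - 1 = -1 + d m$)
$\left(34 - 45\right) o{\left(N,3 \right)} = \left(34 - 45\right) \left(-1 + 3 \cdot 40\right) = - 11 \left(-1 + 120\right) = \left(-11\right) 119 = -1309$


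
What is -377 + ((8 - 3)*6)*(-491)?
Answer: -15107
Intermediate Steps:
-377 + ((8 - 3)*6)*(-491) = -377 + (5*6)*(-491) = -377 + 30*(-491) = -377 - 14730 = -15107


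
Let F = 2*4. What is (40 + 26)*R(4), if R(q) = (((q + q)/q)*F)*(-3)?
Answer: -3168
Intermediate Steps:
F = 8
R(q) = -48 (R(q) = (((q + q)/q)*8)*(-3) = (((2*q)/q)*8)*(-3) = (2*8)*(-3) = 16*(-3) = -48)
(40 + 26)*R(4) = (40 + 26)*(-48) = 66*(-48) = -3168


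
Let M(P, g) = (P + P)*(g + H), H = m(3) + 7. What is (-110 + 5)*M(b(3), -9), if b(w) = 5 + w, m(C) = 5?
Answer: -5040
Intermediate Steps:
H = 12 (H = 5 + 7 = 12)
M(P, g) = 2*P*(12 + g) (M(P, g) = (P + P)*(g + 12) = (2*P)*(12 + g) = 2*P*(12 + g))
(-110 + 5)*M(b(3), -9) = (-110 + 5)*(2*(5 + 3)*(12 - 9)) = -210*8*3 = -105*48 = -5040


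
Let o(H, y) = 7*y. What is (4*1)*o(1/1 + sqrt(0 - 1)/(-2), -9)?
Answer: -252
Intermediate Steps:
(4*1)*o(1/1 + sqrt(0 - 1)/(-2), -9) = (4*1)*(7*(-9)) = 4*(-63) = -252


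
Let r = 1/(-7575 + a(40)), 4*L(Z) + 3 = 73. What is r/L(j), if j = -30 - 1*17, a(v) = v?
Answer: -2/263725 ≈ -7.5837e-6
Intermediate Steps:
j = -47 (j = -30 - 17 = -47)
L(Z) = 35/2 (L(Z) = -3/4 + (1/4)*73 = -3/4 + 73/4 = 35/2)
r = -1/7535 (r = 1/(-7575 + 40) = 1/(-7535) = -1/7535 ≈ -0.00013271)
r/L(j) = -1/(7535*35/2) = -1/7535*2/35 = -2/263725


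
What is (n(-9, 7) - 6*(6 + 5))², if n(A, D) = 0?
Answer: 4356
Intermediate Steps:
(n(-9, 7) - 6*(6 + 5))² = (0 - 6*(6 + 5))² = (0 - 6*11)² = (0 - 66)² = (-66)² = 4356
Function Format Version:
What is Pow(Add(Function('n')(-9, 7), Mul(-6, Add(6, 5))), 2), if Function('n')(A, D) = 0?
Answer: 4356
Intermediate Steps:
Pow(Add(Function('n')(-9, 7), Mul(-6, Add(6, 5))), 2) = Pow(Add(0, Mul(-6, Add(6, 5))), 2) = Pow(Add(0, Mul(-6, 11)), 2) = Pow(Add(0, -66), 2) = Pow(-66, 2) = 4356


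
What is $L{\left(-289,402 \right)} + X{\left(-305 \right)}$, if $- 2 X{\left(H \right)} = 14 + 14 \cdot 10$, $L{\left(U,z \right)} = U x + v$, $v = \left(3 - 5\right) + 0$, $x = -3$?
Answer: $788$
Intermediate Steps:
$v = -2$ ($v = -2 + 0 = -2$)
$L{\left(U,z \right)} = -2 - 3 U$ ($L{\left(U,z \right)} = U \left(-3\right) - 2 = - 3 U - 2 = -2 - 3 U$)
$X{\left(H \right)} = -77$ ($X{\left(H \right)} = - \frac{14 + 14 \cdot 10}{2} = - \frac{14 + 140}{2} = \left(- \frac{1}{2}\right) 154 = -77$)
$L{\left(-289,402 \right)} + X{\left(-305 \right)} = \left(-2 - -867\right) - 77 = \left(-2 + 867\right) - 77 = 865 - 77 = 788$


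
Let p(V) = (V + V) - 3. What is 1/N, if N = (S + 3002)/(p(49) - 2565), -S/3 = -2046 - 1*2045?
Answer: -38/235 ≈ -0.16170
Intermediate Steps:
S = 12273 (S = -3*(-2046 - 1*2045) = -3*(-2046 - 2045) = -3*(-4091) = 12273)
p(V) = -3 + 2*V (p(V) = 2*V - 3 = -3 + 2*V)
N = -235/38 (N = (12273 + 3002)/((-3 + 2*49) - 2565) = 15275/((-3 + 98) - 2565) = 15275/(95 - 2565) = 15275/(-2470) = 15275*(-1/2470) = -235/38 ≈ -6.1842)
1/N = 1/(-235/38) = -38/235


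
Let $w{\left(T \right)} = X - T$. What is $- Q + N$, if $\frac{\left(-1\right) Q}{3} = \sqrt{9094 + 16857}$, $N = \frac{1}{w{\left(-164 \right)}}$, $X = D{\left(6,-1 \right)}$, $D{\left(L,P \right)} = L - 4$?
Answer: $\frac{1}{166} + 3 \sqrt{25951} \approx 483.29$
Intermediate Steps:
$D{\left(L,P \right)} = -4 + L$ ($D{\left(L,P \right)} = L - 4 = -4 + L$)
$X = 2$ ($X = -4 + 6 = 2$)
$w{\left(T \right)} = 2 - T$
$N = \frac{1}{166}$ ($N = \frac{1}{2 - -164} = \frac{1}{2 + 164} = \frac{1}{166} \approx 0.0060241$)
$Q = - 3 \sqrt{25951}$ ($Q = - 3 \sqrt{9094 + 16857} = - 3 \sqrt{25951} \approx -483.28$)
$- Q + N = - \left(-3\right) \sqrt{25951} + \frac{1}{166} = 3 \sqrt{25951} + \frac{1}{166} = \frac{1}{166} + 3 \sqrt{25951}$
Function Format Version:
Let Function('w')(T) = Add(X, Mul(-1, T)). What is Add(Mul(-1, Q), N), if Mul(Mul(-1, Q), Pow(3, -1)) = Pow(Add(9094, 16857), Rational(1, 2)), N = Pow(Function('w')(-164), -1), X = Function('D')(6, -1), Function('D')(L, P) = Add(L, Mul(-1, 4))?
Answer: Add(Rational(1, 166), Mul(3, Pow(25951, Rational(1, 2)))) ≈ 483.29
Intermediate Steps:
Function('D')(L, P) = Add(-4, L) (Function('D')(L, P) = Add(L, -4) = Add(-4, L))
X = 2 (X = Add(-4, 6) = 2)
Function('w')(T) = Add(2, Mul(-1, T))
N = Rational(1, 166) (N = Pow(Add(2, Mul(-1, -164)), -1) = Pow(Add(2, 164), -1) = Pow(166, -1) = Rational(1, 166) ≈ 0.0060241)
Q = Mul(-3, Pow(25951, Rational(1, 2))) (Q = Mul(-3, Pow(Add(9094, 16857), Rational(1, 2))) = Mul(-3, Pow(25951, Rational(1, 2))) ≈ -483.28)
Add(Mul(-1, Q), N) = Add(Mul(-1, Mul(-3, Pow(25951, Rational(1, 2)))), Rational(1, 166)) = Add(Mul(3, Pow(25951, Rational(1, 2))), Rational(1, 166)) = Add(Rational(1, 166), Mul(3, Pow(25951, Rational(1, 2))))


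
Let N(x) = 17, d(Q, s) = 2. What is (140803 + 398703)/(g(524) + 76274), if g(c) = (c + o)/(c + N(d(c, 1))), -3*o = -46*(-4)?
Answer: 437809119/61897045 ≈ 7.0732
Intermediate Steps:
o = -184/3 (o = -(-46)*(-4)/3 = -1/3*184 = -184/3 ≈ -61.333)
g(c) = (-184/3 + c)/(17 + c) (g(c) = (c - 184/3)/(c + 17) = (-184/3 + c)/(17 + c))
(140803 + 398703)/(g(524) + 76274) = (140803 + 398703)/((-184/3 + 524)/(17 + 524) + 76274) = 539506/((1388/3)/541 + 76274) = 539506/((1/541)*(1388/3) + 76274) = 539506/(1388/1623 + 76274) = 539506/(123794090/1623) = 539506*(1623/123794090) = 437809119/61897045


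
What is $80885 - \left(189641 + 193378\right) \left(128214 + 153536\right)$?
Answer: $-107915522365$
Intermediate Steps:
$80885 - \left(189641 + 193378\right) \left(128214 + 153536\right) = 80885 - 383019 \cdot 281750 = 80885 - 107915603250 = -107915522365$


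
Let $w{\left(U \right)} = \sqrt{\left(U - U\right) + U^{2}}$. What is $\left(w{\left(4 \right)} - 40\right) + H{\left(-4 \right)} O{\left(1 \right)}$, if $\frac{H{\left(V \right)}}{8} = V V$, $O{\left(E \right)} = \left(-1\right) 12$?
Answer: $-1572$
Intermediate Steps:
$w{\left(U \right)} = \sqrt{U^{2}}$ ($w{\left(U \right)} = \sqrt{0 + U^{2}} = \sqrt{U^{2}}$)
$O{\left(E \right)} = -12$
$H{\left(V \right)} = 8 V^{2}$ ($H{\left(V \right)} = 8 V V = 8 V^{2}$)
$\left(w{\left(4 \right)} - 40\right) + H{\left(-4 \right)} O{\left(1 \right)} = \left(\sqrt{4^{2}} - 40\right) + 8 \left(-4\right)^{2} \left(-12\right) = \left(\sqrt{16} - 40\right) + 8 \cdot 16 \left(-12\right) = \left(4 - 40\right) + 128 \left(-12\right) = -36 - 1536 = -1572$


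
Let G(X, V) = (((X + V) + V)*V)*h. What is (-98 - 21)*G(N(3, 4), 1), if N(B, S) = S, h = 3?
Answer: -2142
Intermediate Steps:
G(X, V) = 3*V*(X + 2*V) (G(X, V) = (((X + V) + V)*V)*3 = (((V + X) + V)*V)*3 = ((X + 2*V)*V)*3 = (V*(X + 2*V))*3 = 3*V*(X + 2*V))
(-98 - 21)*G(N(3, 4), 1) = (-98 - 21)*(3*1*(4 + 2*1)) = -357*(4 + 2) = -357*6 = -119*18 = -2142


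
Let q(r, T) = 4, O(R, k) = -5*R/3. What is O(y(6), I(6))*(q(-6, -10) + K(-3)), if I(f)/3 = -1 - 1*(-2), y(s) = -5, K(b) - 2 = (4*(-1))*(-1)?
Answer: 250/3 ≈ 83.333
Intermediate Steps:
K(b) = 6 (K(b) = 2 + (4*(-1))*(-1) = 2 - 4*(-1) = 2 + 4 = 6)
I(f) = 3 (I(f) = 3*(-1 - 1*(-2)) = 3*(-1 + 2) = 3*1 = 3)
O(R, k) = -5*R/3 (O(R, k) = -5*R*(⅓) = -5*R/3)
O(y(6), I(6))*(q(-6, -10) + K(-3)) = (-5/3*(-5))*(4 + 6) = (25/3)*10 = 250/3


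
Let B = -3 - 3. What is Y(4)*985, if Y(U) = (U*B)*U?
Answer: -94560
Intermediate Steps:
B = -6
Y(U) = -6*U² (Y(U) = (U*(-6))*U = (-6*U)*U = -6*U²)
Y(4)*985 = -6*4²*985 = -6*16*985 = -96*985 = -94560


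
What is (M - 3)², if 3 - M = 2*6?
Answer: 144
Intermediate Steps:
M = -9 (M = 3 - 2*6 = 3 - 1*12 = 3 - 12 = -9)
(M - 3)² = (-9 - 3)² = (-12)² = 144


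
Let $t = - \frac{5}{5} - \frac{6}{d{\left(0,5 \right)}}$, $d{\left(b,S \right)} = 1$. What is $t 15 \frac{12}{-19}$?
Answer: $\frac{1260}{19} \approx 66.316$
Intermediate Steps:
$t = -7$ ($t = - \frac{5}{5} - \frac{6}{1} = \left(-5\right) \frac{1}{5} - 6 = -1 - 6 = -7$)
$t 15 \frac{12}{-19} = \left(-7\right) 15 \frac{12}{-19} = - 105 \cdot 12 \left(- \frac{1}{19}\right) = \left(-105\right) \left(- \frac{12}{19}\right) = \frac{1260}{19}$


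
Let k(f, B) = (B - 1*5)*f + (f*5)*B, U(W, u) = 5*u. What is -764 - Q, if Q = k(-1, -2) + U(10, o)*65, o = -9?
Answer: 2144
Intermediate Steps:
k(f, B) = f*(-5 + B) + 5*B*f (k(f, B) = (B - 5)*f + (5*f)*B = (-5 + B)*f + 5*B*f = f*(-5 + B) + 5*B*f)
Q = -2908 (Q = -(-5 + 6*(-2)) + (5*(-9))*65 = -(-5 - 12) - 45*65 = -1*(-17) - 2925 = 17 - 2925 = -2908)
-764 - Q = -764 - 1*(-2908) = -764 + 2908 = 2144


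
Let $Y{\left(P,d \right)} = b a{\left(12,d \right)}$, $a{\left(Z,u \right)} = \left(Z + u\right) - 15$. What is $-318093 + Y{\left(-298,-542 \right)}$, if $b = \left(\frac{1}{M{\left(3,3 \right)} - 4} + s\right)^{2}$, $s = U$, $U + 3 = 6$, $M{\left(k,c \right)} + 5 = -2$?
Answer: $- \frac{39047333}{121} \approx -3.2271 \cdot 10^{5}$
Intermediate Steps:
$M{\left(k,c \right)} = -7$ ($M{\left(k,c \right)} = -5 - 2 = -7$)
$U = 3$ ($U = -3 + 6 = 3$)
$s = 3$
$a{\left(Z,u \right)} = -15 + Z + u$
$b = \frac{1024}{121}$ ($b = \left(\frac{1}{-7 - 4} + 3\right)^{2} = \left(\frac{1}{-11} + 3\right)^{2} = \left(- \frac{1}{11} + 3\right)^{2} = \left(\frac{32}{11}\right)^{2} = \frac{1024}{121} \approx 8.4628$)
$Y{\left(P,d \right)} = - \frac{3072}{121} + \frac{1024 d}{121}$ ($Y{\left(P,d \right)} = \frac{1024 \left(-15 + 12 + d\right)}{121} = \frac{1024 \left(-3 + d\right)}{121} = - \frac{3072}{121} + \frac{1024 d}{121}$)
$-318093 + Y{\left(-298,-542 \right)} = -318093 + \left(- \frac{3072}{121} + \frac{1024}{121} \left(-542\right)\right) = -318093 - \frac{558080}{121} = - \frac{39047333}{121}$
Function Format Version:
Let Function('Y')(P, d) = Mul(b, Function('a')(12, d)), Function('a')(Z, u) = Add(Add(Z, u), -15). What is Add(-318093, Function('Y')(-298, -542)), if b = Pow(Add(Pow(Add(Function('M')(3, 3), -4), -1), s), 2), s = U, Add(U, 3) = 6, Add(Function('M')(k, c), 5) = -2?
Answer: Rational(-39047333, 121) ≈ -3.2271e+5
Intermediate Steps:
Function('M')(k, c) = -7 (Function('M')(k, c) = Add(-5, -2) = -7)
U = 3 (U = Add(-3, 6) = 3)
s = 3
Function('a')(Z, u) = Add(-15, Z, u)
b = Rational(1024, 121) (b = Pow(Add(Pow(Add(-7, -4), -1), 3), 2) = Pow(Add(Pow(-11, -1), 3), 2) = Pow(Add(Rational(-1, 11), 3), 2) = Pow(Rational(32, 11), 2) = Rational(1024, 121) ≈ 8.4628)
Function('Y')(P, d) = Add(Rational(-3072, 121), Mul(Rational(1024, 121), d)) (Function('Y')(P, d) = Mul(Rational(1024, 121), Add(-15, 12, d)) = Mul(Rational(1024, 121), Add(-3, d)) = Add(Rational(-3072, 121), Mul(Rational(1024, 121), d)))
Add(-318093, Function('Y')(-298, -542)) = Add(-318093, Add(Rational(-3072, 121), Mul(Rational(1024, 121), -542))) = Add(-318093, Add(Rational(-3072, 121), Rational(-555008, 121))) = Add(-318093, Rational(-558080, 121)) = Rational(-39047333, 121)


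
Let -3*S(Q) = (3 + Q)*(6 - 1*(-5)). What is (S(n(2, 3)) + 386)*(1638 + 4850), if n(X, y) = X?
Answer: 7156264/3 ≈ 2.3854e+6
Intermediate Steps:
S(Q) = -11 - 11*Q/3 (S(Q) = -(3 + Q)*(6 - 1*(-5))/3 = -(3 + Q)*(6 + 5)/3 = -(3 + Q)*11/3 = -(33 + 11*Q)/3 = -11 - 11*Q/3)
(S(n(2, 3)) + 386)*(1638 + 4850) = ((-11 - 11/3*2) + 386)*(1638 + 4850) = ((-11 - 22/3) + 386)*6488 = (-55/3 + 386)*6488 = (1103/3)*6488 = 7156264/3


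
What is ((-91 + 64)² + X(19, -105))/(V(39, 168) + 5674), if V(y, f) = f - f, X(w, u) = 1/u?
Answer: 38272/297885 ≈ 0.12848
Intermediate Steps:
V(y, f) = 0
((-91 + 64)² + X(19, -105))/(V(39, 168) + 5674) = ((-91 + 64)² + 1/(-105))/(0 + 5674) = ((-27)² - 1/105)/5674 = (729 - 1/105)*(1/5674) = (76544/105)*(1/5674) = 38272/297885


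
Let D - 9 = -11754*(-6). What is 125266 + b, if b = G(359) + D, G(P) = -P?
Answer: 195440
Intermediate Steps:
D = 70533 (D = 9 - 11754*(-6) = 9 + 70524 = 70533)
b = 70174 (b = -1*359 + 70533 = -359 + 70533 = 70174)
125266 + b = 125266 + 70174 = 195440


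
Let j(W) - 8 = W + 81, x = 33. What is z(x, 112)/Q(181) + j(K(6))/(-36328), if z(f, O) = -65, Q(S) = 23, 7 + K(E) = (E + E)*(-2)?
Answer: -1181327/417772 ≈ -2.8277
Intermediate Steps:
K(E) = -7 - 4*E (K(E) = -7 + (E + E)*(-2) = -7 + (2*E)*(-2) = -7 - 4*E)
j(W) = 89 + W (j(W) = 8 + (W + 81) = 8 + (81 + W) = 89 + W)
z(x, 112)/Q(181) + j(K(6))/(-36328) = -65/23 + (89 + (-7 - 4*6))/(-36328) = -65*1/23 + (89 + (-7 - 24))*(-1/36328) = -65/23 + (89 - 31)*(-1/36328) = -65/23 + 58*(-1/36328) = -65/23 - 29/18164 = -1181327/417772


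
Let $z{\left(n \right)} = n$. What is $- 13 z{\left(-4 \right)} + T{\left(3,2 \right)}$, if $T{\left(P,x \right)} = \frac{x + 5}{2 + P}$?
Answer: $\frac{267}{5} \approx 53.4$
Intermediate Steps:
$T{\left(P,x \right)} = \frac{5 + x}{2 + P}$
$- 13 z{\left(-4 \right)} + T{\left(3,2 \right)} = \left(-13\right) \left(-4\right) + \frac{5 + 2}{2 + 3} = 52 + \frac{1}{5} \cdot 7 = 52 + \frac{7}{5} = \frac{267}{5}$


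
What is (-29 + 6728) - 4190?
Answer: 2509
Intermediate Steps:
(-29 + 6728) - 4190 = 6699 - 4190 = 2509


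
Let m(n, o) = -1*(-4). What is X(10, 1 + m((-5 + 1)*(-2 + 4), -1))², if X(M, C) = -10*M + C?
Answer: 9025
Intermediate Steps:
m(n, o) = 4
X(M, C) = C - 10*M
X(10, 1 + m((-5 + 1)*(-2 + 4), -1))² = ((1 + 4) - 10*10)² = (5 - 100)² = (-95)² = 9025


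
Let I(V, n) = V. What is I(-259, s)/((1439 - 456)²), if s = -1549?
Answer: -259/966289 ≈ -0.00026804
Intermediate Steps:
I(-259, s)/((1439 - 456)²) = -259/(1439 - 456)² = -259/(983²) = -259/966289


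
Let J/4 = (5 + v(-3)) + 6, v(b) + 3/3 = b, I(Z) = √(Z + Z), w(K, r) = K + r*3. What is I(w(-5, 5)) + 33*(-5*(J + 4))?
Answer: -5280 + 2*√5 ≈ -5275.5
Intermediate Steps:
w(K, r) = K + 3*r
I(Z) = √2*√Z (I(Z) = √(2*Z) = √2*√Z)
v(b) = -1 + b
J = 28 (J = 4*((5 + (-1 - 3)) + 6) = 4*((5 - 4) + 6) = 4*(1 + 6) = 4*7 = 28)
I(w(-5, 5)) + 33*(-5*(J + 4)) = √2*√(-5 + 3*5) + 33*(-5*(28 + 4)) = √2*√(-5 + 15) + 33*(-5*32) = √2*√10 + 33*(-160) = 2*√5 - 5280 = -5280 + 2*√5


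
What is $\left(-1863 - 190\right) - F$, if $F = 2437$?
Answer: $-4490$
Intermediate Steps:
$\left(-1863 - 190\right) - F = \left(-1863 - 190\right) - 2437 = -2053 - 2437 = -4490$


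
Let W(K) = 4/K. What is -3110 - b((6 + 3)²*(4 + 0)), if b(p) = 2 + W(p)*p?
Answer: -3116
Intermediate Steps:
b(p) = 6 (b(p) = 2 + (4/p)*p = 2 + 4 = 6)
-3110 - b((6 + 3)²*(4 + 0)) = -3110 - 1*6 = -3110 - 6 = -3116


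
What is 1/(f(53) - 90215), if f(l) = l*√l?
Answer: -90215/8138597348 - 53*√53/8138597348 ≈ -1.1132e-5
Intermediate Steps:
f(l) = l^(3/2)
1/(f(53) - 90215) = 1/(53^(3/2) - 90215) = 1/(53*√53 - 90215) = 1/(-90215 + 53*√53)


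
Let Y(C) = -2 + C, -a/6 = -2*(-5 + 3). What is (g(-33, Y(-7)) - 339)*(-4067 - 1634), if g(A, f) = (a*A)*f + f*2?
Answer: 42671985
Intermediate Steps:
a = -24 (a = -(-12)*(-5 + 3) = -(-12)*(-2) = -6*4 = -24)
g(A, f) = 2*f - 24*A*f (g(A, f) = (-24*A)*f + f*2 = -24*A*f + 2*f = 2*f - 24*A*f)
(g(-33, Y(-7)) - 339)*(-4067 - 1634) = (2*(-2 - 7)*(1 - 12*(-33)) - 339)*(-4067 - 1634) = (2*(-9)*(1 + 396) - 339)*(-5701) = (2*(-9)*397 - 339)*(-5701) = (-7146 - 339)*(-5701) = -7485*(-5701) = 42671985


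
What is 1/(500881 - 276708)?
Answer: 1/224173 ≈ 4.4608e-6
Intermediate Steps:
1/(500881 - 276708) = 1/224173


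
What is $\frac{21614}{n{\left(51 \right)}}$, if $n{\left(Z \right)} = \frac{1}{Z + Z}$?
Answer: $2204628$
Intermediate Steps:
$n{\left(Z \right)} = \frac{1}{2 Z}$
$\frac{21614}{n{\left(51 \right)}} = \frac{21614}{\frac{1}{2} \cdot \frac{1}{51}} = 21614 \frac{1}{\frac{1}{102}} = 21614 \cdot 102 = 2204628$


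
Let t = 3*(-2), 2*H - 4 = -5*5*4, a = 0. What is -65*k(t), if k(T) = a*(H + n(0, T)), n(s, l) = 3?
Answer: 0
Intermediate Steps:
H = -48 (H = 2 + (-5*5*4)/2 = 2 + (-25*4)/2 = 2 + (½)*(-100) = 2 - 50 = -48)
t = -6
k(T) = 0 (k(T) = 0*(-48 + 3) = 0*(-45) = 0)
-65*k(t) = -65*0 = 0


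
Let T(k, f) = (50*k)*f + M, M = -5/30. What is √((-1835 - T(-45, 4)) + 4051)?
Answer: √403782/6 ≈ 105.91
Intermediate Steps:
M = -⅙ (M = -5*1/30 = -⅙ ≈ -0.16667)
T(k, f) = -⅙ + 50*f*k (T(k, f) = (50*k)*f - ⅙ = 50*f*k - ⅙ = -⅙ + 50*f*k)
√((-1835 - T(-45, 4)) + 4051) = √((-1835 - (-⅙ + 50*4*(-45))) + 4051) = √((-1835 - (-⅙ - 9000)) + 4051) = √((-1835 - 1*(-54001/6)) + 4051) = √((-1835 + 54001/6) + 4051) = √(42991/6 + 4051) = √(67297/6) = √403782/6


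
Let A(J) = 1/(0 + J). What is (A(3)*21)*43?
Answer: 301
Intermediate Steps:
A(J) = 1/J
(A(3)*21)*43 = (21/3)*43 = ((1/3)*21)*43 = 7*43 = 301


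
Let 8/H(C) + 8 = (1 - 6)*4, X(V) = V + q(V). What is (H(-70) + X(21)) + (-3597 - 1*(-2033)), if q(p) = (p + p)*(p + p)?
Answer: 1545/7 ≈ 220.71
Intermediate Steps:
q(p) = 4*p**2 (q(p) = (2*p)*(2*p) = 4*p**2)
X(V) = V + 4*V**2
H(C) = -2/7 (H(C) = 8/(-8 + (1 - 6)*4) = 8/(-8 - 5*4) = 8/(-8 - 20) = 8/(-28) = 8*(-1/28) = -2/7)
(H(-70) + X(21)) + (-3597 - 1*(-2033)) = (-2/7 + 21*(1 + 4*21)) + (-3597 - 1*(-2033)) = (-2/7 + 21*(1 + 84)) + (-3597 + 2033) = (-2/7 + 21*85) - 1564 = (-2/7 + 1785) - 1564 = 12493/7 - 1564 = 1545/7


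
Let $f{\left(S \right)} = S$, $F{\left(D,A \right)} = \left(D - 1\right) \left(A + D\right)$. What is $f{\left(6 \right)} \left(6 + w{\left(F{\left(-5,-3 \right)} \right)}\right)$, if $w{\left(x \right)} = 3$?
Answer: $54$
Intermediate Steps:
$F{\left(D,A \right)} = \left(-1 + D\right) \left(A + D\right)$
$f{\left(6 \right)} \left(6 + w{\left(F{\left(-5,-3 \right)} \right)}\right) = 6 \left(6 + 3\right) = 6 \cdot 9 = 54$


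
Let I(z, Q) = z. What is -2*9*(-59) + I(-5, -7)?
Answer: 1057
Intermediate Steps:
-2*9*(-59) + I(-5, -7) = -2*9*(-59) - 5 = -18*(-59) - 5 = 1062 - 5 = 1057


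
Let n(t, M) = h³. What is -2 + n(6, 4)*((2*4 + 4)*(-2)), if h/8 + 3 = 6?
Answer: -331778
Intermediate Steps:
h = 24 (h = -24 + 8*6 = -24 + 48 = 24)
n(t, M) = 13824 (n(t, M) = 24³ = 13824)
-2 + n(6, 4)*((2*4 + 4)*(-2)) = -2 + 13824*((2*4 + 4)*(-2)) = -2 + 13824*((8 + 4)*(-2)) = -2 + 13824*(12*(-2)) = -2 + 13824*(-24) = -2 - 331776 = -331778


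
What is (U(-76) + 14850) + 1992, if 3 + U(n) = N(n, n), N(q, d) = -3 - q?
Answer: 16912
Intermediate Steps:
U(n) = -6 - n (U(n) = -3 + (-3 - n) = -6 - n)
(U(-76) + 14850) + 1992 = ((-6 - 1*(-76)) + 14850) + 1992 = ((-6 + 76) + 14850) + 1992 = (70 + 14850) + 1992 = 14920 + 1992 = 16912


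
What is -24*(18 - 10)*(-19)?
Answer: 3648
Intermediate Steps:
-24*(18 - 10)*(-19) = -192*(-19) = -24*(-152) = 3648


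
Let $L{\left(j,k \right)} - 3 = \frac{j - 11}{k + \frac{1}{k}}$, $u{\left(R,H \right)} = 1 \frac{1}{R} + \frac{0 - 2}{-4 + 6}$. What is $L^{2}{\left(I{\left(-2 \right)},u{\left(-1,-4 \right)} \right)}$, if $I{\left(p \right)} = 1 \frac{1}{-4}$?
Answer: $\frac{225}{4} \approx 56.25$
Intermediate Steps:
$I{\left(p \right)} = - \frac{1}{4}$ ($I{\left(p \right)} = 1 \left(- \frac{1}{4}\right) = - \frac{1}{4}$)
$u{\left(R,H \right)} = -1 + \frac{1}{R}$ ($u{\left(R,H \right)} = \frac{1}{R} - \frac{2}{2} = \frac{1}{R} - 1 = -1 + \frac{1}{R}$)
$L{\left(j,k \right)} = 3 + \frac{-11 + j}{k + \frac{1}{k}}$ ($L{\left(j,k \right)} = 3 + \frac{j - 11}{k + \frac{1}{k}} = 3 + \frac{-11 + j}{k + \frac{1}{k}}$)
$L^{2}{\left(I{\left(-2 \right)},u{\left(-1,-4 \right)} \right)} = \left(\frac{3 - 11 \frac{1 - -1}{-1} + 3 \left(\frac{1 - -1}{-1}\right)^{2} - \frac{\frac{1}{-1} \left(1 - -1\right)}{4}}{1 + \left(\frac{1 - -1}{-1}\right)^{2}}\right)^{2} = \left(\frac{3 - 11 \left(- (1 + 1)\right) + 3 \left(- (1 + 1)\right)^{2} - \frac{\left(-1\right) \left(1 + 1\right)}{4}}{1 + \left(- (1 + 1)\right)^{2}}\right)^{2} = \left(\frac{3 - 11 \left(\left(-1\right) 2\right) + 3 \left(\left(-1\right) 2\right)^{2} - \frac{\left(-1\right) 2}{4}}{1 + \left(\left(-1\right) 2\right)^{2}}\right)^{2} = \left(\frac{3 - -22 + 3 \left(-2\right)^{2} - - \frac{1}{2}}{1 + \left(-2\right)^{2}}\right)^{2} = \left(\frac{3 + 22 + 3 \cdot 4 + \frac{1}{2}}{1 + 4}\right)^{2} = \left(\frac{3 + 22 + 12 + \frac{1}{2}}{5}\right)^{2} = \left(\frac{1}{5} \cdot \frac{75}{2}\right)^{2} = \left(\frac{15}{2}\right)^{2} = \frac{225}{4}$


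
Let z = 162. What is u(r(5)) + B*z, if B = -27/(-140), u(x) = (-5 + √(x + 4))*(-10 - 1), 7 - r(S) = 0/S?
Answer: 6037/70 - 11*√11 ≈ 49.760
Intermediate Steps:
r(S) = 7 (r(S) = 7 - 0/S = 7 - 1*0 = 7 + 0 = 7)
u(x) = 55 - 11*√(4 + x) (u(x) = (-5 + √(4 + x))*(-11) = 55 - 11*√(4 + x))
B = 27/140 (B = -27*(-1/140) = 27/140 ≈ 0.19286)
u(r(5)) + B*z = (55 - 11*√(4 + 7)) + (27/140)*162 = (55 - 11*√11) + 2187/70 = 6037/70 - 11*√11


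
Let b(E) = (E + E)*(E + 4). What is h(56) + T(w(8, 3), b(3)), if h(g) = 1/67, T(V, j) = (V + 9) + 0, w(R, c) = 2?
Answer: 738/67 ≈ 11.015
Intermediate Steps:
b(E) = 2*E*(4 + E) (b(E) = (2*E)*(4 + E) = 2*E*(4 + E))
T(V, j) = 9 + V (T(V, j) = (9 + V) + 0 = 9 + V)
h(g) = 1/67
h(56) + T(w(8, 3), b(3)) = 1/67 + (9 + 2) = 1/67 + 11 = 738/67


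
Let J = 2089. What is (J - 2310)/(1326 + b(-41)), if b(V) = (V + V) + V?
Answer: -221/1203 ≈ -0.18371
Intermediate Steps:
b(V) = 3*V (b(V) = 2*V + V = 3*V)
(J - 2310)/(1326 + b(-41)) = (2089 - 2310)/(1326 + 3*(-41)) = -221/(1326 - 123) = -221/1203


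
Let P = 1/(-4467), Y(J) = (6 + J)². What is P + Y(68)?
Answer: 24461291/4467 ≈ 5476.0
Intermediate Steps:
P = -1/4467 ≈ -0.00022386
P + Y(68) = -1/4467 + (6 + 68)² = -1/4467 + 74² = -1/4467 + 5476 = 24461291/4467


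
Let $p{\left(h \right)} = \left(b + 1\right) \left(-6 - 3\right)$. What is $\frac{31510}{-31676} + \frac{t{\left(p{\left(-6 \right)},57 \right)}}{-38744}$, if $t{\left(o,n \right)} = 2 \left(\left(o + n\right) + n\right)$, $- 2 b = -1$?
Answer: $- \frac{306797579}{306813736} \approx -0.99995$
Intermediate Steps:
$b = \frac{1}{2}$ ($b = \left(- \frac{1}{2}\right) \left(-1\right) = \frac{1}{2} \approx 0.5$)
$p{\left(h \right)} = - \frac{27}{2}$ ($p{\left(h \right)} = \left(\frac{1}{2} + 1\right) \left(-6 - 3\right) = \frac{3}{2} \left(-9\right) = - \frac{27}{2}$)
$t{\left(o,n \right)} = 2 o + 4 n$ ($t{\left(o,n \right)} = 2 \left(\left(n + o\right) + n\right) = 2 \left(o + 2 n\right) = 2 o + 4 n$)
$\frac{31510}{-31676} + \frac{t{\left(p{\left(-6 \right)},57 \right)}}{-38744} = \frac{31510}{-31676} + \frac{2 \left(- \frac{27}{2}\right) + 4 \cdot 57}{-38744} = 31510 \left(- \frac{1}{31676}\right) + \left(-27 + 228\right) \left(- \frac{1}{38744}\right) = - \frac{15755}{15838} + 201 \left(- \frac{1}{38744}\right) = - \frac{15755}{15838} - \frac{201}{38744} = - \frac{306797579}{306813736}$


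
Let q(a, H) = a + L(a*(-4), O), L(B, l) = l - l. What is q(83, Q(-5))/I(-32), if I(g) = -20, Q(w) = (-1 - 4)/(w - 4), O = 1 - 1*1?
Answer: -83/20 ≈ -4.1500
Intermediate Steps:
O = 0 (O = 1 - 1 = 0)
L(B, l) = 0
Q(w) = -5/(-4 + w)
q(a, H) = a (q(a, H) = a + 0 = a)
q(83, Q(-5))/I(-32) = 83/(-20) = 83*(-1/20) = -83/20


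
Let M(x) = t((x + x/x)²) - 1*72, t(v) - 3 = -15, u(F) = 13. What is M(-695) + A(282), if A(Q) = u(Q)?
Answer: -71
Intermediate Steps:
A(Q) = 13
t(v) = -12 (t(v) = 3 - 15 = -12)
M(x) = -84 (M(x) = -12 - 1*72 = -12 - 72 = -84)
M(-695) + A(282) = -84 + 13 = -71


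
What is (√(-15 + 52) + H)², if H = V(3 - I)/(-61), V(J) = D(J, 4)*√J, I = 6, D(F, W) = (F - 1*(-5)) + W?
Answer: 137569/3721 - 12*I*√111/61 ≈ 36.971 - 2.0726*I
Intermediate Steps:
D(F, W) = 5 + F + W (D(F, W) = (F + 5) + W = (5 + F) + W = 5 + F + W)
V(J) = √J*(9 + J) (V(J) = (5 + J + 4)*√J = (9 + J)*√J = √J*(9 + J))
H = -6*I*√3/61 (H = (√(3 - 1*6)*(9 + (3 - 1*6)))/(-61) = (√(3 - 6)*(9 + (3 - 6)))*(-1/61) = (√(-3)*(9 - 3))*(-1/61) = ((I*√3)*6)*(-1/61) = (6*I*√3)*(-1/61) = -6*I*√3/61 ≈ -0.17037*I)
(√(-15 + 52) + H)² = (√(-15 + 52) - 6*I*√3/61)² = (√37 - 6*I*√3/61)²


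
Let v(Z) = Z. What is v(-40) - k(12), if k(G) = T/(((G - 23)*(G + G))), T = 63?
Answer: -3499/88 ≈ -39.761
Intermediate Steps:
k(G) = 63/(2*G*(-23 + G)) (k(G) = 63/(((G - 23)*(G + G))) = 63/(((-23 + G)*(2*G))) = 63/((2*G*(-23 + G))) = 63*(1/(2*G*(-23 + G))) = 63/(2*G*(-23 + G)))
v(-40) - k(12) = -40 - 63/(2*12*(-23 + 12)) = -40 - 63/(2*12*(-11)) = -40 - 63*(-1)/(2*12*11) = -40 - 1*(-21/88) = -40 + 21/88 = -3499/88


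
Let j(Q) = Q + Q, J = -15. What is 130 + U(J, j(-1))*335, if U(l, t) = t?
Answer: -540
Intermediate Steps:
j(Q) = 2*Q
130 + U(J, j(-1))*335 = 130 + (2*(-1))*335 = 130 - 2*335 = 130 - 670 = -540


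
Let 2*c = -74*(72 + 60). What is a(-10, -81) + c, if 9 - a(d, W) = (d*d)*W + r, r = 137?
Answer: 3088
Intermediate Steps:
a(d, W) = -128 - W*d**2 (a(d, W) = 9 - ((d*d)*W + 137) = 9 - (d**2*W + 137) = 9 - (W*d**2 + 137) = 9 - (137 + W*d**2) = 9 + (-137 - W*d**2) = -128 - W*d**2)
c = -4884 (c = (-74*(72 + 60))/2 = (-74*132)/2 = (1/2)*(-9768) = -4884)
a(-10, -81) + c = (-128 - 1*(-81)*(-10)**2) - 4884 = (-128 - 1*(-81)*100) - 4884 = (-128 + 8100) - 4884 = 7972 - 4884 = 3088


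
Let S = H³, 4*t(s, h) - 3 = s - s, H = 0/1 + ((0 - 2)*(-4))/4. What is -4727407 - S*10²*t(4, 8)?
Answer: -4728007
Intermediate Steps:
H = 2 (H = 0*1 - 2*(-4)*(¼) = 0 + 8*(¼) = 0 + 2 = 2)
t(s, h) = ¾ (t(s, h) = ¾ + (s - s)/4 = ¾ + (¼)*0 = ¾ + 0 = ¾)
S = 8 (S = 2³ = 8)
-4727407 - S*10²*t(4, 8) = -4727407 - 8*10²*3/4 = -4727407 - 8*100*3/4 = -4727407 - 800*3/4 = -4727407 - 1*600 = -4727407 - 600 = -4728007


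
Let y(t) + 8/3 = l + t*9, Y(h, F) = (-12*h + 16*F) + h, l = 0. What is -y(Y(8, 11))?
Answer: -2368/3 ≈ -789.33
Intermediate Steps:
Y(h, F) = -11*h + 16*F
y(t) = -8/3 + 9*t (y(t) = -8/3 + (0 + t*9) = -8/3 + (0 + 9*t) = -8/3 + 9*t)
-y(Y(8, 11)) = -(-8/3 + 9*(-11*8 + 16*11)) = -(-8/3 + 9*(-88 + 176)) = -(-8/3 + 9*88) = -(-8/3 + 792) = -1*2368/3 = -2368/3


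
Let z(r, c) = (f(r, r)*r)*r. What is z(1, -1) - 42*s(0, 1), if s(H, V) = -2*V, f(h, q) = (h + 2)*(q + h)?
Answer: 90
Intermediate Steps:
f(h, q) = (2 + h)*(h + q)
z(r, c) = r**2*(2*r**2 + 4*r) (z(r, c) = ((r**2 + 2*r + 2*r + r*r)*r)*r = ((r**2 + 2*r + 2*r + r**2)*r)*r = ((2*r**2 + 4*r)*r)*r = (r*(2*r**2 + 4*r))*r = r**2*(2*r**2 + 4*r))
z(1, -1) - 42*s(0, 1) = 2*1**3*(2 + 1) - (-84) = 2*1*3 - 42*(-2) = 6 + 84 = 90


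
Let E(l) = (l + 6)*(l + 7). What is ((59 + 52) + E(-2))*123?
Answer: 16113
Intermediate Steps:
E(l) = (6 + l)*(7 + l)
((59 + 52) + E(-2))*123 = ((59 + 52) + (42 + (-2)² + 13*(-2)))*123 = (111 + (42 + 4 - 26))*123 = (111 + 20)*123 = 131*123 = 16113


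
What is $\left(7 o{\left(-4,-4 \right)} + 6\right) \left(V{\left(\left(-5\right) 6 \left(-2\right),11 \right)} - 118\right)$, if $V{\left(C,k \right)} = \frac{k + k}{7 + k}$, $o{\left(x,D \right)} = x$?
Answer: $\frac{23122}{9} \approx 2569.1$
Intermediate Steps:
$V{\left(C,k \right)} = \frac{2 k}{7 + k}$
$\left(7 o{\left(-4,-4 \right)} + 6\right) \left(V{\left(\left(-5\right) 6 \left(-2\right),11 \right)} - 118\right) = \left(7 \left(-4\right) + 6\right) \left(2 \cdot 11 \frac{1}{7 + 11} - 118\right) = \left(-28 + 6\right) \left(2 \cdot 11 \cdot \frac{1}{18} - 118\right) = - 22 \left(2 \cdot 11 \cdot \frac{1}{18} - 118\right) = - 22 \left(\frac{11}{9} - 118\right) = \left(-22\right) \left(- \frac{1051}{9}\right) = \frac{23122}{9}$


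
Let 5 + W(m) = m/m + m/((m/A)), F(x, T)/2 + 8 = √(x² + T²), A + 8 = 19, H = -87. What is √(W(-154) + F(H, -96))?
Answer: √(-9 + 6*√1865) ≈ 15.815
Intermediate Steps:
A = 11 (A = -8 + 19 = 11)
F(x, T) = -16 + 2*√(T² + x²) (F(x, T) = -16 + 2*√(x² + T²) = -16 + 2*√(T² + x²))
W(m) = 7 (W(m) = -5 + (m/m + m/((m/11))) = -5 + (1 + m/((m*(1/11)))) = -5 + (1 + m/((m/11))) = -5 + (1 + m*(11/m)) = -5 + (1 + 11) = -5 + 12 = 7)
√(W(-154) + F(H, -96)) = √(7 + (-16 + 2*√((-96)² + (-87)²))) = √(7 + (-16 + 2*√(9216 + 7569))) = √(7 + (-16 + 2*√16785)) = √(7 + (-16 + 2*(3*√1865))) = √(7 + (-16 + 6*√1865)) = √(-9 + 6*√1865)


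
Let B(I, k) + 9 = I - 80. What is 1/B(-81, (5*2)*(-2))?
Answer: -1/170 ≈ -0.0058824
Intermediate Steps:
B(I, k) = -89 + I (B(I, k) = -9 + (I - 80) = -9 + (-80 + I) = -89 + I)
1/B(-81, (5*2)*(-2)) = 1/(-89 - 81) = 1/(-170) = -1/170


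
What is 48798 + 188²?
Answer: 84142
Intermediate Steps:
48798 + 188² = 48798 + 35344 = 84142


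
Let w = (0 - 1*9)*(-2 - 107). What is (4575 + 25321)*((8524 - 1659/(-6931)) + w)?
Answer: 1969572815344/6931 ≈ 2.8417e+8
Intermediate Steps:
w = 981 (w = (0 - 9)*(-109) = -9*(-109) = 981)
(4575 + 25321)*((8524 - 1659/(-6931)) + w) = (4575 + 25321)*((8524 - 1659/(-6931)) + 981) = 29896*((8524 - 1659*(-1/6931)) + 981) = 29896*((8524 + 1659/6931) + 981) = 29896*(59081503/6931 + 981) = 29896*(65880814/6931) = 1969572815344/6931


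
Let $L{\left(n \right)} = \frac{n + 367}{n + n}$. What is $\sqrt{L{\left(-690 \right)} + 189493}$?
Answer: $\frac{\sqrt{90217728735}}{690} \approx 435.31$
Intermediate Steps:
$L{\left(n \right)} = \frac{367 + n}{2 n}$
$\sqrt{L{\left(-690 \right)} + 189493} = \sqrt{\frac{367 - 690}{2 \left(-690\right)} + 189493} = \sqrt{\frac{1}{2} \left(- \frac{1}{690}\right) \left(-323\right) + 189493} = \sqrt{\frac{323}{1380} + 189493} = \sqrt{\frac{261500663}{1380}} = \frac{\sqrt{90217728735}}{690}$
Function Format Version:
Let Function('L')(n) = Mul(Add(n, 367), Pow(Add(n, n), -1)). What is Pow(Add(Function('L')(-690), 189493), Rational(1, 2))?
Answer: Mul(Rational(1, 690), Pow(90217728735, Rational(1, 2))) ≈ 435.31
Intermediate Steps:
Function('L')(n) = Mul(Rational(1, 2), Pow(n, -1), Add(367, n)) (Function('L')(n) = Mul(Add(367, n), Pow(Mul(2, n), -1)) = Mul(Add(367, n), Mul(Rational(1, 2), Pow(n, -1))) = Mul(Rational(1, 2), Pow(n, -1), Add(367, n)))
Pow(Add(Function('L')(-690), 189493), Rational(1, 2)) = Pow(Add(Mul(Rational(1, 2), Pow(-690, -1), Add(367, -690)), 189493), Rational(1, 2)) = Pow(Add(Mul(Rational(1, 2), Rational(-1, 690), -323), 189493), Rational(1, 2)) = Pow(Add(Rational(323, 1380), 189493), Rational(1, 2)) = Pow(Rational(261500663, 1380), Rational(1, 2)) = Mul(Rational(1, 690), Pow(90217728735, Rational(1, 2)))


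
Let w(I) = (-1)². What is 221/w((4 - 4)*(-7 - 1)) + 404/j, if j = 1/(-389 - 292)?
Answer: -274903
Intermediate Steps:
j = -1/681 (j = 1/(-681) = -1/681 ≈ -0.0014684)
w(I) = 1
221/w((4 - 4)*(-7 - 1)) + 404/j = 221/1 + 404/(-1/681) = 221*1 + 404*(-681) = 221 - 275124 = -274903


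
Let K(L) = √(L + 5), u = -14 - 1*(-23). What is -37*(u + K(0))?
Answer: -333 - 37*√5 ≈ -415.73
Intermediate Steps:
u = 9 (u = -14 + 23 = 9)
K(L) = √(5 + L)
-37*(u + K(0)) = -37*(9 + √(5 + 0)) = -37*(9 + √5) = -333 - 37*√5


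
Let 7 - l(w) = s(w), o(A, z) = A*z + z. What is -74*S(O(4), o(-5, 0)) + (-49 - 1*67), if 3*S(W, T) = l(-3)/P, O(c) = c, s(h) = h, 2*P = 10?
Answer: -496/3 ≈ -165.33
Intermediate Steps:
P = 5 (P = (½)*10 = 5)
o(A, z) = z + A*z
l(w) = 7 - w
S(W, T) = ⅔ (S(W, T) = ((7 - 1*(-3))/5)/3 = ((7 + 3)*(⅕))/3 = (10*(⅕))/3 = (⅓)*2 = ⅔)
-74*S(O(4), o(-5, 0)) + (-49 - 1*67) = -74*⅔ + (-49 - 1*67) = -148/3 + (-49 - 67) = -148/3 - 116 = -496/3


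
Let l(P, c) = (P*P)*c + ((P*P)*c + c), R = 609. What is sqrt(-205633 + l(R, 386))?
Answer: sqrt(286114885) ≈ 16915.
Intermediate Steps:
l(P, c) = c + 2*c*P**2 (l(P, c) = P**2*c + (P**2*c + c) = c*P**2 + (c*P**2 + c) = c*P**2 + (c + c*P**2) = c + 2*c*P**2)
sqrt(-205633 + l(R, 386)) = sqrt(-205633 + 386*(1 + 2*609**2)) = sqrt(-205633 + 386*(1 + 2*370881)) = sqrt(-205633 + 386*(1 + 741762)) = sqrt(-205633 + 386*741763) = sqrt(-205633 + 286320518) = sqrt(286114885)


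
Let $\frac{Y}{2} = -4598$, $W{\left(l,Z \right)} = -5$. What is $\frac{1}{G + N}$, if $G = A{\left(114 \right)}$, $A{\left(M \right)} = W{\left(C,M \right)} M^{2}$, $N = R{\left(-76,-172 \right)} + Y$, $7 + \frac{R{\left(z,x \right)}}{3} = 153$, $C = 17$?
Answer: $- \frac{1}{73738} \approx -1.3562 \cdot 10^{-5}$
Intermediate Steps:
$Y = -9196$ ($Y = 2 \left(-4598\right) = -9196$)
$R{\left(z,x \right)} = 438$ ($R{\left(z,x \right)} = -21 + 3 \cdot 153 = -21 + 459 = 438$)
$N = -8758$ ($N = 438 - 9196 = -8758$)
$A{\left(M \right)} = - 5 M^{2}$
$G = -64980$ ($G = - 5 \cdot 114^{2} = \left(-5\right) 12996 = -64980$)
$\frac{1}{G + N} = \frac{1}{-64980 - 8758} = \frac{1}{-73738} = - \frac{1}{73738}$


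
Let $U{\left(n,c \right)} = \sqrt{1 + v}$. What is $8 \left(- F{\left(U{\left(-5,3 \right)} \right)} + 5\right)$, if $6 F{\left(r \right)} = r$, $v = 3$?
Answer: $\frac{112}{3} \approx 37.333$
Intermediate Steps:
$U{\left(n,c \right)} = 2$ ($U{\left(n,c \right)} = \sqrt{1 + 3} = \sqrt{4} = 2$)
$F{\left(r \right)} = \frac{r}{6}$
$8 \left(- F{\left(U{\left(-5,3 \right)} \right)} + 5\right) = 8 \left(- \frac{2}{6} + 5\right) = 8 \left(\left(-1\right) \frac{1}{3} + 5\right) = 8 \left(- \frac{1}{3} + 5\right) = 8 \cdot \frac{14}{3} = \frac{112}{3}$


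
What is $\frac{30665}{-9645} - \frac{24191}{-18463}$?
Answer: $- \frac{66569140}{35615127} \approx -1.8691$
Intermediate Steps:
$\frac{30665}{-9645} - \frac{24191}{-18463} = 30665 \left(- \frac{1}{9645}\right) - - \frac{24191}{18463} = - \frac{6133}{1929} + \frac{24191}{18463} = - \frac{66569140}{35615127}$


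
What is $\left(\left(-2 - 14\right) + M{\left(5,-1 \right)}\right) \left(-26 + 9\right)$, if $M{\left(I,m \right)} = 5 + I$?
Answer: $102$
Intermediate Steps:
$\left(\left(-2 - 14\right) + M{\left(5,-1 \right)}\right) \left(-26 + 9\right) = \left(\left(-2 - 14\right) + \left(5 + 5\right)\right) \left(-26 + 9\right) = \left(-16 + 10\right) \left(-17\right) = \left(-6\right) \left(-17\right) = 102$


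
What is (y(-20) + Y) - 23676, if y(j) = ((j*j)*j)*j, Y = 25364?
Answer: 161688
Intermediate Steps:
y(j) = j**4 (y(j) = (j**2*j)*j = j**3*j = j**4)
(y(-20) + Y) - 23676 = ((-20)**4 + 25364) - 23676 = (160000 + 25364) - 23676 = 185364 - 23676 = 161688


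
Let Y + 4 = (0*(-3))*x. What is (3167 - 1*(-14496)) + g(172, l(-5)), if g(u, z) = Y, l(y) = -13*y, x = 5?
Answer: 17659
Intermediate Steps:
Y = -4 (Y = -4 + (0*(-3))*5 = -4 + 0*5 = -4 + 0 = -4)
g(u, z) = -4
(3167 - 1*(-14496)) + g(172, l(-5)) = (3167 - 1*(-14496)) - 4 = (3167 + 14496) - 4 = 17663 - 4 = 17659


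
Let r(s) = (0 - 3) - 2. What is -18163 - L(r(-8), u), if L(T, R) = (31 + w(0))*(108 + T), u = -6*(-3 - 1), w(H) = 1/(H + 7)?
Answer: -149595/7 ≈ -21371.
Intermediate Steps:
w(H) = 1/(7 + H)
r(s) = -5 (r(s) = -3 - 2 = -5)
u = 24 (u = -6*(-4) = 24)
L(T, R) = 23544/7 + 218*T/7 (L(T, R) = (31 + 1/(7 + 0))*(108 + T) = (31 + 1/7)*(108 + T) = (31 + ⅐)*(108 + T) = 218*(108 + T)/7 = 23544/7 + 218*T/7)
-18163 - L(r(-8), u) = -18163 - (23544/7 + (218/7)*(-5)) = -18163 - (23544/7 - 1090/7) = -18163 - 1*22454/7 = -18163 - 22454/7 = -149595/7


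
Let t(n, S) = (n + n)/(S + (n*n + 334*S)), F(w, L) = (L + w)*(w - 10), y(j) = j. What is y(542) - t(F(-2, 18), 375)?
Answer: 29356474/54163 ≈ 542.00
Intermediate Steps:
F(w, L) = (-10 + w)*(L + w) (F(w, L) = (L + w)*(-10 + w) = (-10 + w)*(L + w))
t(n, S) = 2*n/(n**2 + 335*S) (t(n, S) = (2*n)/(S + (n**2 + 334*S)) = (2*n)/(n**2 + 335*S) = 2*n/(n**2 + 335*S))
y(542) - t(F(-2, 18), 375) = 542 - 2*((-2)**2 - 10*18 - 10*(-2) + 18*(-2))/(((-2)**2 - 10*18 - 10*(-2) + 18*(-2))**2 + 335*375) = 542 - 2*(4 - 180 + 20 - 36)/((4 - 180 + 20 - 36)**2 + 125625) = 542 - 2*(-192)/((-192)**2 + 125625) = 542 - 2*(-192)/(36864 + 125625) = 542 - 2*(-192)/162489 = 542 - 1*(-128/54163) = 542 + 128/54163 = 29356474/54163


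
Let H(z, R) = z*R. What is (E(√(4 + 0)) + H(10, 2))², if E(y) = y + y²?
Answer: 676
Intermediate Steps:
H(z, R) = R*z
(E(√(4 + 0)) + H(10, 2))² = (√(4 + 0)*(1 + √(4 + 0)) + 2*10)² = (√4*(1 + √4) + 20)² = (2*(1 + 2) + 20)² = (2*3 + 20)² = (6 + 20)² = 26² = 676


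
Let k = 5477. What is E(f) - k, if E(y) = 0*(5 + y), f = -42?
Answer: -5477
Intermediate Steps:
E(y) = 0
E(f) - k = 0 - 1*5477 = 0 - 5477 = -5477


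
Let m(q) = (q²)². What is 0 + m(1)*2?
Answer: 2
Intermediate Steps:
m(q) = q⁴
0 + m(1)*2 = 0 + 1⁴*2 = 0 + 1*2 = 0 + 2 = 2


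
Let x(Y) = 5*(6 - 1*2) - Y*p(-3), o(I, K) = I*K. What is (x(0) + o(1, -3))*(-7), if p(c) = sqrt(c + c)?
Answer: -119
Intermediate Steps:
p(c) = sqrt(2)*sqrt(c) (p(c) = sqrt(2*c) = sqrt(2)*sqrt(c))
x(Y) = 20 - I*Y*sqrt(6) (x(Y) = 5*(6 - 1*2) - Y*sqrt(2)*sqrt(-3) = 5*(6 - 2) - Y*sqrt(2)*(I*sqrt(3)) = 5*4 - Y*I*sqrt(6) = 20 - I*Y*sqrt(6))
(x(0) + o(1, -3))*(-7) = ((20 - 1*I*0*sqrt(6)) + 1*(-3))*(-7) = ((20 + 0) - 3)*(-7) = (20 - 3)*(-7) = 17*(-7) = -119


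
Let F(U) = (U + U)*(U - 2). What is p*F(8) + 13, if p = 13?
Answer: 1261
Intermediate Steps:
F(U) = 2*U*(-2 + U) (F(U) = (2*U)*(-2 + U) = 2*U*(-2 + U))
p*F(8) + 13 = 13*(2*8*(-2 + 8)) + 13 = 13*(2*8*6) + 13 = 13*96 + 13 = 1248 + 13 = 1261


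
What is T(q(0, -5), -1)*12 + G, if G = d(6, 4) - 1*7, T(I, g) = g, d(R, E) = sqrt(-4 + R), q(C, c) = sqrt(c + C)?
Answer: -19 + sqrt(2) ≈ -17.586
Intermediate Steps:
q(C, c) = sqrt(C + c)
G = -7 + sqrt(2) (G = sqrt(-4 + 6) - 1*7 = sqrt(2) - 7 = -7 + sqrt(2) ≈ -5.5858)
T(q(0, -5), -1)*12 + G = -1*12 + (-7 + sqrt(2)) = -12 + (-7 + sqrt(2)) = -19 + sqrt(2)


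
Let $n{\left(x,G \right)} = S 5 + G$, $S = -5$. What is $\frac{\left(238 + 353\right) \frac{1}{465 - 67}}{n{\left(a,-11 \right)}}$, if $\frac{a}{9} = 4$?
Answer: $- \frac{197}{4776} \approx -0.041248$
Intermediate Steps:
$a = 36$ ($a = 9 \cdot 4 = 36$)
$n{\left(x,G \right)} = -25 + G$ ($n{\left(x,G \right)} = \left(-5\right) 5 + G = -25 + G$)
$\frac{\left(238 + 353\right) \frac{1}{465 - 67}}{n{\left(a,-11 \right)}} = \frac{\left(238 + 353\right) \frac{1}{465 - 67}}{-25 - 11} = \frac{591 \cdot \frac{1}{398}}{-36} = 591 \cdot \frac{1}{398} \left(- \frac{1}{36}\right) = \frac{591}{398} \left(- \frac{1}{36}\right) = - \frac{197}{4776}$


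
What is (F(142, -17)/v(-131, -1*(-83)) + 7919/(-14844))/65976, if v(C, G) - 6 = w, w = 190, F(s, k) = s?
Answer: 138931/47988039456 ≈ 2.8951e-6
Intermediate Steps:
v(C, G) = 196 (v(C, G) = 6 + 190 = 196)
(F(142, -17)/v(-131, -1*(-83)) + 7919/(-14844))/65976 = (142/196 + 7919/(-14844))/65976 = (142*(1/196) + 7919*(-1/14844))*(1/65976) = (71/98 - 7919/14844)*(1/65976) = (138931/727356)*(1/65976) = 138931/47988039456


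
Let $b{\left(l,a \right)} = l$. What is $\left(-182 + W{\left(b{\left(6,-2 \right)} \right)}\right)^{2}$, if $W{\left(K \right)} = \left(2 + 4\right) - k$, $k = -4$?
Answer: $29584$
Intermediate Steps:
$W{\left(K \right)} = 10$ ($W{\left(K \right)} = \left(2 + 4\right) - -4 = 6 + 4 = 10$)
$\left(-182 + W{\left(b{\left(6,-2 \right)} \right)}\right)^{2} = \left(-182 + 10\right)^{2} = \left(-172\right)^{2} = 29584$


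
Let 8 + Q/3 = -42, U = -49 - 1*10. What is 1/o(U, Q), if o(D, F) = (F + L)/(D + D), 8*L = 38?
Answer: 472/581 ≈ 0.81239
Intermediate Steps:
U = -59 (U = -49 - 10 = -59)
L = 19/4 (L = (⅛)*38 = 19/4 ≈ 4.7500)
Q = -150 (Q = -24 + 3*(-42) = -24 - 126 = -150)
o(D, F) = (19/4 + F)/(2*D) (o(D, F) = (F + 19/4)/(D + D) = (19/4 + F)/((2*D)) = (19/4 + F)*(1/(2*D)) = (19/4 + F)/(2*D))
1/o(U, Q) = 1/((⅛)*(19 + 4*(-150))/(-59)) = 1/((⅛)*(-1/59)*(19 - 600)) = 1/((⅛)*(-1/59)*(-581)) = 1/(581/472) = 472/581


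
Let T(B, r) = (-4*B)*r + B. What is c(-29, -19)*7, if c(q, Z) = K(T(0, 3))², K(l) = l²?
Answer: 0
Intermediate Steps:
T(B, r) = B - 4*B*r (T(B, r) = -4*B*r + B = B - 4*B*r)
c(q, Z) = 0 (c(q, Z) = ((0*(1 - 4*3))²)² = ((0*(1 - 12))²)² = ((0*(-11))²)² = (0²)² = 0² = 0)
c(-29, -19)*7 = 0*7 = 0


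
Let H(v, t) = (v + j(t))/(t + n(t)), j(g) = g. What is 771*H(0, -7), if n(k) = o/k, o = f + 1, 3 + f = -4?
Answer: 37779/43 ≈ 878.58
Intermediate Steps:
f = -7 (f = -3 - 4 = -7)
o = -6 (o = -7 + 1 = -6)
n(k) = -6/k
H(v, t) = (t + v)/(t - 6/t) (H(v, t) = (v + t)/(t - 6/t) = (t + v)/(t - 6/t))
771*H(0, -7) = 771*(-7*(-7 + 0)/(-6 + (-7)²)) = 771*(-7*(-7)/(-6 + 49)) = 771*(-7*(-7)/43) = 771*(-7*1/43*(-7)) = 771*(49/43) = 37779/43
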